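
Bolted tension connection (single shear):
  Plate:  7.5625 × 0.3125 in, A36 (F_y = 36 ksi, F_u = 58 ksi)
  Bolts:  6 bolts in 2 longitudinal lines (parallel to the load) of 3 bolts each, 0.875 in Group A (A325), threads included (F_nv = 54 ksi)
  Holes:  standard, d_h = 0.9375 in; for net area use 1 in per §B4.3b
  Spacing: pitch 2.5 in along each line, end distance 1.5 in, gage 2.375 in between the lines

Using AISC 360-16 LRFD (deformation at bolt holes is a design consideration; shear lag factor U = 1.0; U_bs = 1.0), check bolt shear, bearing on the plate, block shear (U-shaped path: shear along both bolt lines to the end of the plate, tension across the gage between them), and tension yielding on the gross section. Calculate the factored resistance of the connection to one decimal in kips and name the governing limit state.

Bolt shear: A_b = π(0.875)²/4 = 0.60132 in². φR_n = 0.75 × 54 × 0.60132 × 6 × 1 = 146.1 kips.
Bearing (0.3125 in plate, F_u = 58 ksi): end bolts L_c = 1.5 − 0.9375/2 = 1.03125, R_n = min(1.2×1.03125×0.3125×58, 2.4×0.875×0.3125×58) = 22.43 kips/bolt; interior L_c = 2.5 − 0.9375 = 1.5625, R_n = 33.984 kips/bolt. φR_n = 0.75 × (2×22.43 + 4×33.984) = 135.6 kips.
Block shear: shear path 2×[1.5+2×2.5] = 2×6.5 in, A_gv = 4.0625, A_nv = 2×(6.5 − 2.5×1)×0.3125 = 2.5 in²; tension across gage: (2.375 − 1×1)×0.3125 = 0.42969 in². R_n = min(0.6×58×2.5, 0.6×36×4.0625) + 1.0×58×0.42969 = min(87, 87.75) + 24.922 = 111.92 kips. φR_n = 0.75 × 111.92 = 83.9 kips.
Tension yield (gross): A_g = 7.5625×0.3125 = 2.3633 in². φR_n = 0.90 × 36 × 2.3633 = 76.6 kips.
Governing: min(146.1, 135.6, 83.9, 76.6) = 76.6 kips → gross-section yield.

76.6 kips (gross-section yield governs)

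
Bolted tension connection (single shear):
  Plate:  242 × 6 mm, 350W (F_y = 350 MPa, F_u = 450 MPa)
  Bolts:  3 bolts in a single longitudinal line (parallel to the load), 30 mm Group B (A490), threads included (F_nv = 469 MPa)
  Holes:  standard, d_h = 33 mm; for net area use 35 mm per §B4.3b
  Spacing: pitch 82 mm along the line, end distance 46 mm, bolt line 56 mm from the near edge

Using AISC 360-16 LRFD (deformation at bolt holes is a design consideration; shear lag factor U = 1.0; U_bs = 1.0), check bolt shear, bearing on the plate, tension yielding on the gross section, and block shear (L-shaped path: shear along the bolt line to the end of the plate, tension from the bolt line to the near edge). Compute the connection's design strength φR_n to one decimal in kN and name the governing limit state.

Bolt shear: A_b = π(30)²/4 = 706.86 mm². φR_n = 0.75 × 469 × 706.86 × 3 × 1 = 745.9 kN.
Bearing (6 mm plate, F_u = 450 MPa): end bolts L_c = 46 − 33/2 = 29.5, R_n = min(1.2×29.5×6×450, 2.4×30×6×450) = 95.58 kN/bolt; interior L_c = 82 − 33 = 49, R_n = 158.76 kN/bolt. φR_n = 0.75 × (1×95.58 + 2×158.76) = 309.8 kN.
Tension yield (gross): A_g = 242×6 = 1452 mm². φR_n = 0.90 × 350 × 1452 = 457.4 kN.
Block shear: shear path 1×[46+2×82] = 1×210 mm, A_gv = 1260, A_nv = 1×(210 − 2.5×35)×6 = 735 mm²; tension to near edge: (56 − 0.5×35)×6 = 231 mm². R_n = min(0.6×450×735, 0.6×350×1260) + 1.0×450×231 = min(198.45, 264.6) + 103.95 = 302.4 kN. φR_n = 0.75 × 302.4 = 226.8 kN.
Governing: min(745.9, 309.8, 457.4, 226.8) = 226.8 kN → block shear.

226.8 kN (block shear governs)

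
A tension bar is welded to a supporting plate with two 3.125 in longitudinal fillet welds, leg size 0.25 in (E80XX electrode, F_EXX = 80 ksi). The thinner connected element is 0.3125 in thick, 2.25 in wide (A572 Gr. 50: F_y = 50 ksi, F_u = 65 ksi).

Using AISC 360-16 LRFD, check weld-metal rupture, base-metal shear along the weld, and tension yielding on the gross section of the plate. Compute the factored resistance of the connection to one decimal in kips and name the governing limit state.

Weld metal: throat = 0.707×0.25 = 0.17675 in, L = 2×3.125 = 6.25 in. φR_n = 0.75 × 0.6 × 80 × 0.17675 × 6.25 = 39.8 kips.
Base metal shear (0.3125 in plate): yield φR_n = 1.0×0.6×50×0.3125×6.25 = 58.6 kips; rupture φR_n = 0.75×0.6×65×0.3125×6.25 = 57.1 kips; take 57.1 kips (rupture).
Tension yield (gross): A_g = 2.25×0.3125 = 0.70313 in². φR_n = 0.90 × 50 × 0.70313 = 31.6 kips.
Governing: min(39.8, 57.1, 31.6) = 31.6 kips → gross-section yield.

31.6 kips (gross-section yield governs)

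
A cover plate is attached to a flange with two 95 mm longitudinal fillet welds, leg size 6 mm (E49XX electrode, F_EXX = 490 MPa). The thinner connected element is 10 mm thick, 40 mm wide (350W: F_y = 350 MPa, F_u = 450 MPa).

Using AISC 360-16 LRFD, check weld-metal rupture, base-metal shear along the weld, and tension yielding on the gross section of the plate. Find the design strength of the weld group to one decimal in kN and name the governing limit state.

126.0 kN (gross-section yield governs)

Weld metal: throat = 0.707×6 = 4.242 mm, L = 2×95 = 190 mm. φR_n = 0.75 × 0.6 × 490 × 4.242 × 190 = 177.7 kN.
Base metal shear (10 mm plate): yield φR_n = 1.0×0.6×350×10×190 = 399.0 kN; rupture φR_n = 0.75×0.6×450×10×190 = 384.8 kN; take 384.8 kN (rupture).
Tension yield (gross): A_g = 40×10 = 400 mm². φR_n = 0.90 × 350 × 400 = 126.0 kN.
Governing: min(177.7, 384.8, 126.0) = 126.0 kN → gross-section yield.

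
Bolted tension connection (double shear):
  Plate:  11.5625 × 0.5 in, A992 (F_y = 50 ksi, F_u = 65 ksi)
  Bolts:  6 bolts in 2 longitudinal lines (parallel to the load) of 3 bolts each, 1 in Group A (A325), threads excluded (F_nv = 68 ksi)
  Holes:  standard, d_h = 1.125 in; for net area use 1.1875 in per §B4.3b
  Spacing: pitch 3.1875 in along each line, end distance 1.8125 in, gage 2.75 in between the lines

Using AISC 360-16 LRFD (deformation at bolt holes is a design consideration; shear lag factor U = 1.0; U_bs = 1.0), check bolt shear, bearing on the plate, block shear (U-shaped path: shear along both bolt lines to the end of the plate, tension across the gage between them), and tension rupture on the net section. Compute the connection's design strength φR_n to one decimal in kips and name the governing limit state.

Bolt shear: A_b = π(1)²/4 = 0.7854 in². φR_n = 0.75 × 68 × 0.7854 × 6 × 2 = 480.7 kips.
Bearing (0.5 in plate, F_u = 65 ksi): end bolts L_c = 1.8125 − 1.125/2 = 1.25, R_n = min(1.2×1.25×0.5×65, 2.4×1×0.5×65) = 48.75 kips/bolt; interior L_c = 3.1875 − 1.125 = 2.0625, R_n = 78 kips/bolt. φR_n = 0.75 × (2×48.75 + 4×78) = 307.1 kips.
Block shear: shear path 2×[1.8125+2×3.1875] = 2×8.1875 in, A_gv = 8.1875, A_nv = 2×(8.1875 − 2.5×1.1875)×0.5 = 5.2188 in²; tension across gage: (2.75 − 1×1.1875)×0.5 = 0.78125 in². R_n = min(0.6×65×5.2188, 0.6×50×8.1875) + 1.0×65×0.78125 = min(203.53, 245.63) + 50.781 = 254.31 kips. φR_n = 0.75 × 254.31 = 190.7 kips.
Tension rupture (net): A_n = (11.5625 − 2×1.1875)×0.5 = 4.5938 in² (U = 1.0, A_e = A_n). φR_n = 0.75 × 65 × 4.5938 = 223.9 kips.
Governing: min(480.7, 307.1, 190.7, 223.9) = 190.7 kips → block shear.

190.7 kips (block shear governs)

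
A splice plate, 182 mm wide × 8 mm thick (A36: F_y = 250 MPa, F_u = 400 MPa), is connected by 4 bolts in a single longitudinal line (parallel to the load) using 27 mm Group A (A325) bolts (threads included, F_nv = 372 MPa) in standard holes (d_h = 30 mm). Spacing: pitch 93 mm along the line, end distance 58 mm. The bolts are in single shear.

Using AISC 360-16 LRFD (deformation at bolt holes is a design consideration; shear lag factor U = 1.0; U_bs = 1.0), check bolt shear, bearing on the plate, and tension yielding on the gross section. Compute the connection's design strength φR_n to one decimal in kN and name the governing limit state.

327.6 kN (gross-section yield governs)

Bolt shear: A_b = π(27)²/4 = 572.56 mm². φR_n = 0.75 × 372 × 572.56 × 4 × 1 = 639.0 kN.
Bearing (8 mm plate, F_u = 400 MPa): end bolts L_c = 58 − 30/2 = 43, R_n = min(1.2×43×8×400, 2.4×27×8×400) = 165.12 kN/bolt; interior L_c = 93 − 30 = 63, R_n = 207.36 kN/bolt. φR_n = 0.75 × (1×165.12 + 3×207.36) = 590.4 kN.
Tension yield (gross): A_g = 182×8 = 1456 mm². φR_n = 0.90 × 250 × 1456 = 327.6 kN.
Governing: min(639.0, 590.4, 327.6) = 327.6 kN → gross-section yield.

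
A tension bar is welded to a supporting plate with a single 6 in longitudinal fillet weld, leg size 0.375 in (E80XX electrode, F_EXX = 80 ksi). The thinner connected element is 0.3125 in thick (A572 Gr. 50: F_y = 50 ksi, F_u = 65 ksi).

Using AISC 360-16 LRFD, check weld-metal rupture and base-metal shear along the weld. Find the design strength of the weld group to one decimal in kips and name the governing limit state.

54.8 kips (base-metal shear governs)

Weld metal: throat = 0.707×0.375 = 0.26513 in, L = 6 in. φR_n = 0.75 × 0.6 × 80 × 0.26513 × 6 = 57.3 kips.
Base metal shear (0.3125 in plate): yield φR_n = 1.0×0.6×50×0.3125×6 = 56.3 kips; rupture φR_n = 0.75×0.6×65×0.3125×6 = 54.8 kips; take 54.8 kips (rupture).
Governing: min(57.3, 54.8) = 54.8 kips → base-metal shear.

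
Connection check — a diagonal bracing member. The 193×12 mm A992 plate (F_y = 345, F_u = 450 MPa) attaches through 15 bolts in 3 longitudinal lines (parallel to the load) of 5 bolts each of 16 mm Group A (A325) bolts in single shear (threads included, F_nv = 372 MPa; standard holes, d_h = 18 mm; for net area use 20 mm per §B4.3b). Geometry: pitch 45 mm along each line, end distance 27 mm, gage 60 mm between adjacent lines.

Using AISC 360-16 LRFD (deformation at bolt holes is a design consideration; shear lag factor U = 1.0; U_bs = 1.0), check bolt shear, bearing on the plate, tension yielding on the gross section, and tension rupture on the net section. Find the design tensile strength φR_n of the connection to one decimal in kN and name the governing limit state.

Bolt shear: A_b = π(16)²/4 = 201.06 mm². φR_n = 0.75 × 372 × 201.06 × 15 × 1 = 841.4 kN.
Bearing (12 mm plate, F_u = 450 MPa): end bolts L_c = 27 − 18/2 = 18, R_n = min(1.2×18×12×450, 2.4×16×12×450) = 116.64 kN/bolt; interior L_c = 45 − 18 = 27, R_n = 174.96 kN/bolt. φR_n = 0.75 × (3×116.64 + 12×174.96) = 1837.1 kN.
Tension yield (gross): A_g = 193×12 = 2316 mm². φR_n = 0.90 × 345 × 2316 = 719.1 kN.
Tension rupture (net): A_n = (193 − 3×20)×12 = 1596 mm² (U = 1.0, A_e = A_n). φR_n = 0.75 × 450 × 1596 = 538.7 kN.
Governing: min(841.4, 1837.1, 719.1, 538.7) = 538.7 kN → net-section rupture.

538.7 kN (net-section rupture governs)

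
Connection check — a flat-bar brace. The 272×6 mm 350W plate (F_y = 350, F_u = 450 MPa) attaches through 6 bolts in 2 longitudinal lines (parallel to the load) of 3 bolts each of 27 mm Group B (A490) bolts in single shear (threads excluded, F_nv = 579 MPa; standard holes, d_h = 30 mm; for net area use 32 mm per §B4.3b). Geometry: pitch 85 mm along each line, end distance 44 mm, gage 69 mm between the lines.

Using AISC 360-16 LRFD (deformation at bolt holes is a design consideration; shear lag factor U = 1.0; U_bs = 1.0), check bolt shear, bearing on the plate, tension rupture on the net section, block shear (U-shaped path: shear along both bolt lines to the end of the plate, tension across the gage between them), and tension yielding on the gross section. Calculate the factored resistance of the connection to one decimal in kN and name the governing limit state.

400.5 kN (block shear governs)

Bolt shear: A_b = π(27)²/4 = 572.56 mm². φR_n = 0.75 × 579 × 572.56 × 6 × 1 = 1491.8 kN.
Bearing (6 mm plate, F_u = 450 MPa): end bolts L_c = 44 − 30/2 = 29, R_n = min(1.2×29×6×450, 2.4×27×6×450) = 93.96 kN/bolt; interior L_c = 85 − 30 = 55, R_n = 174.96 kN/bolt. φR_n = 0.75 × (2×93.96 + 4×174.96) = 665.8 kN.
Tension rupture (net): A_n = (272 − 2×32)×6 = 1248 mm² (U = 1.0, A_e = A_n). φR_n = 0.75 × 450 × 1248 = 421.2 kN.
Block shear: shear path 2×[44+2×85] = 2×214 mm, A_gv = 2568, A_nv = 2×(214 − 2.5×32)×6 = 1608 mm²; tension across gage: (69 − 1×32)×6 = 222 mm². R_n = min(0.6×450×1608, 0.6×350×2568) + 1.0×450×222 = min(434.16, 539.28) + 99.9 = 534.06 kN. φR_n = 0.75 × 534.06 = 400.5 kN.
Tension yield (gross): A_g = 272×6 = 1632 mm². φR_n = 0.90 × 350 × 1632 = 514.1 kN.
Governing: min(1491.8, 665.8, 421.2, 400.5, 514.1) = 400.5 kN → block shear.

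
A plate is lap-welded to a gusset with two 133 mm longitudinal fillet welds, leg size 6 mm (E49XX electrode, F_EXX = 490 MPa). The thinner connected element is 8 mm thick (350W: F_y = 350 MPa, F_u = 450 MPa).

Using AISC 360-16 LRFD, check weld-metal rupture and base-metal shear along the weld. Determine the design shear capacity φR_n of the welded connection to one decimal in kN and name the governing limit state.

Weld metal: throat = 0.707×6 = 4.242 mm, L = 2×133 = 266 mm. φR_n = 0.75 × 0.6 × 490 × 4.242 × 266 = 248.8 kN.
Base metal shear (8 mm plate): yield φR_n = 1.0×0.6×350×8×266 = 446.9 kN; rupture φR_n = 0.75×0.6×450×8×266 = 430.9 kN; take 430.9 kN (rupture).
Governing: min(248.8, 430.9) = 248.8 kN → weld metal.

248.8 kN (weld metal governs)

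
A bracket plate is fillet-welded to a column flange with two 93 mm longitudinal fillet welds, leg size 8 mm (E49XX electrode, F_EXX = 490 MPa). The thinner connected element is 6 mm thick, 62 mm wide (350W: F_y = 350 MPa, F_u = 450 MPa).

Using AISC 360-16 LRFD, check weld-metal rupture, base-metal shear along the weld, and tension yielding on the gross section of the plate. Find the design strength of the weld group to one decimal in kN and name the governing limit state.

117.2 kN (gross-section yield governs)

Weld metal: throat = 0.707×8 = 5.656 mm, L = 2×93 = 186 mm. φR_n = 0.75 × 0.6 × 490 × 5.656 × 186 = 232.0 kN.
Base metal shear (6 mm plate): yield φR_n = 1.0×0.6×350×6×186 = 234.4 kN; rupture φR_n = 0.75×0.6×450×6×186 = 226.0 kN; take 226.0 kN (rupture).
Tension yield (gross): A_g = 62×6 = 372 mm². φR_n = 0.90 × 350 × 372 = 117.2 kN.
Governing: min(232.0, 226.0, 117.2) = 117.2 kN → gross-section yield.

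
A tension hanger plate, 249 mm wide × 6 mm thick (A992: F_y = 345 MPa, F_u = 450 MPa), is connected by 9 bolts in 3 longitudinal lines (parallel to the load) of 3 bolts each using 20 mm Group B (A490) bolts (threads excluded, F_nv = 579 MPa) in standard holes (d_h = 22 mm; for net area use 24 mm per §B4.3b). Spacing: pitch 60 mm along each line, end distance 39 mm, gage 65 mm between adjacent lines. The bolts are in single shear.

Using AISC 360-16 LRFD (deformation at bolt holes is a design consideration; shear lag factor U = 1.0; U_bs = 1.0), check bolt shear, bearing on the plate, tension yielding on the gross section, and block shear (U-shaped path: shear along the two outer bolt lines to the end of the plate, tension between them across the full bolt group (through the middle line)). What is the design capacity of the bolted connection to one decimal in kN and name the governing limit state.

Bolt shear: A_b = π(20)²/4 = 314.16 mm². φR_n = 0.75 × 579 × 314.16 × 9 × 1 = 1227.8 kN.
Bearing (6 mm plate, F_u = 450 MPa): end bolts L_c = 39 − 22/2 = 28, R_n = min(1.2×28×6×450, 2.4×20×6×450) = 90.72 kN/bolt; interior L_c = 60 − 22 = 38, R_n = 123.12 kN/bolt. φR_n = 0.75 × (3×90.72 + 6×123.12) = 758.2 kN.
Tension yield (gross): A_g = 249×6 = 1494 mm². φR_n = 0.90 × 345 × 1494 = 463.9 kN.
Block shear: shear path 2×[39+2×60] = 2×159 mm, A_gv = 1908, A_nv = 2×(159 − 2.5×24)×6 = 1188 mm²; tension across gage: (130 − 2×24)×6 = 492 mm². R_n = min(0.6×450×1188, 0.6×345×1908) + 1.0×450×492 = min(320.76, 394.96) + 221.4 = 542.16 kN. φR_n = 0.75 × 542.16 = 406.6 kN.
Governing: min(1227.8, 758.2, 463.9, 406.6) = 406.6 kN → block shear.

406.6 kN (block shear governs)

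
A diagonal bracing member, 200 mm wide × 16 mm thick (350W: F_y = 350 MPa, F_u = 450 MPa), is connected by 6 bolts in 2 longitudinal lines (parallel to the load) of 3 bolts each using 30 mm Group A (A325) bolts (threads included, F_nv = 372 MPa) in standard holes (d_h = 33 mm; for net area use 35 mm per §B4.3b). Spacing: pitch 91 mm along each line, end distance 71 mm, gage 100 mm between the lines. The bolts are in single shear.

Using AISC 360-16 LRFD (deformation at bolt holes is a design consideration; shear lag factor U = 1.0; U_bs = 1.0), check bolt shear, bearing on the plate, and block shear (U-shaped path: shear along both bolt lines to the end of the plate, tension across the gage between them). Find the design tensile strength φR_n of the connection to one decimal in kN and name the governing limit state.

1183.3 kN (bolt shear governs)

Bolt shear: A_b = π(30)²/4 = 706.86 mm². φR_n = 0.75 × 372 × 706.86 × 6 × 1 = 1183.3 kN.
Bearing (16 mm plate, F_u = 450 MPa): end bolts L_c = 71 − 33/2 = 54.5, R_n = min(1.2×54.5×16×450, 2.4×30×16×450) = 470.88 kN/bolt; interior L_c = 91 − 33 = 58, R_n = 501.12 kN/bolt. φR_n = 0.75 × (2×470.88 + 4×501.12) = 2209.7 kN.
Block shear: shear path 2×[71+2×91] = 2×253 mm, A_gv = 8096, A_nv = 2×(253 − 2.5×35)×16 = 5296 mm²; tension across gage: (100 − 1×35)×16 = 1040 mm². R_n = min(0.6×450×5296, 0.6×350×8096) + 1.0×450×1040 = min(1429.9, 1700.2) + 468 = 1897.9 kN. φR_n = 0.75 × 1897.9 = 1423.4 kN.
Governing: min(1183.3, 2209.7, 1423.4) = 1183.3 kN → bolt shear.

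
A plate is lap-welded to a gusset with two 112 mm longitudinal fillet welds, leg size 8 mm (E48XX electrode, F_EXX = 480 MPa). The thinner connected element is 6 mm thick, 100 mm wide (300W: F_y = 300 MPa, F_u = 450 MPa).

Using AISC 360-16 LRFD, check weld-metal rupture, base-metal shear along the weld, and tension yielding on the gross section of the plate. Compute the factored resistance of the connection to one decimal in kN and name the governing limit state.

162.0 kN (gross-section yield governs)

Weld metal: throat = 0.707×8 = 5.656 mm, L = 2×112 = 224 mm. φR_n = 0.75 × 0.6 × 480 × 5.656 × 224 = 273.7 kN.
Base metal shear (6 mm plate): yield φR_n = 1.0×0.6×300×6×224 = 241.9 kN; rupture φR_n = 0.75×0.6×450×6×224 = 272.2 kN; take 241.9 kN (yield).
Tension yield (gross): A_g = 100×6 = 600 mm². φR_n = 0.90 × 300 × 600 = 162.0 kN.
Governing: min(273.7, 241.9, 162.0) = 162.0 kN → gross-section yield.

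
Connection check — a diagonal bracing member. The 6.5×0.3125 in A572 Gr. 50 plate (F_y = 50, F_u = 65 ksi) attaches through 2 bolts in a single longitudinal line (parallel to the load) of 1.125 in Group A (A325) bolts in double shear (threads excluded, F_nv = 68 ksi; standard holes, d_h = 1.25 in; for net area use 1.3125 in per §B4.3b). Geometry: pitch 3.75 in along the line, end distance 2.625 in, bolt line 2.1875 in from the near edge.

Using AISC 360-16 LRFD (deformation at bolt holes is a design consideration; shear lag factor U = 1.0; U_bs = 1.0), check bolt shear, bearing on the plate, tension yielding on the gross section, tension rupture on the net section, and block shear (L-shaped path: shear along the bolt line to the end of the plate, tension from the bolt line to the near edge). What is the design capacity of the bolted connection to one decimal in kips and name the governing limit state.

63.6 kips (block shear governs)

Bolt shear: A_b = π(1.125)²/4 = 0.99402 in². φR_n = 0.75 × 68 × 0.99402 × 2 × 2 = 202.8 kips.
Bearing (0.3125 in plate, F_u = 65 ksi): end bolts L_c = 2.625 − 1.25/2 = 2, R_n = min(1.2×2×0.3125×65, 2.4×1.125×0.3125×65) = 48.75 kips/bolt; interior L_c = 3.75 − 1.25 = 2.5, R_n = 54.844 kips/bolt. φR_n = 0.75 × (1×48.75 + 1×54.844) = 77.7 kips.
Tension yield (gross): A_g = 6.5×0.3125 = 2.0313 in². φR_n = 0.90 × 50 × 2.0313 = 91.4 kips.
Tension rupture (net): A_n = (6.5 − 1×1.3125)×0.3125 = 1.6211 in² (U = 1.0, A_e = A_n). φR_n = 0.75 × 65 × 1.6211 = 79.0 kips.
Block shear: shear path 1×[2.625+1×3.75] = 1×6.375 in, A_gv = 1.9922, A_nv = 1×(6.375 − 1.5×1.3125)×0.3125 = 1.377 in²; tension to near edge: (2.1875 − 0.5×1.3125)×0.3125 = 0.47852 in². R_n = min(0.6×65×1.377, 0.6×50×1.9922) + 1.0×65×0.47852 = min(53.703, 59.766) + 31.104 = 84.807 kips. φR_n = 0.75 × 84.807 = 63.6 kips.
Governing: min(202.8, 77.7, 91.4, 79.0, 63.6) = 63.6 kips → block shear.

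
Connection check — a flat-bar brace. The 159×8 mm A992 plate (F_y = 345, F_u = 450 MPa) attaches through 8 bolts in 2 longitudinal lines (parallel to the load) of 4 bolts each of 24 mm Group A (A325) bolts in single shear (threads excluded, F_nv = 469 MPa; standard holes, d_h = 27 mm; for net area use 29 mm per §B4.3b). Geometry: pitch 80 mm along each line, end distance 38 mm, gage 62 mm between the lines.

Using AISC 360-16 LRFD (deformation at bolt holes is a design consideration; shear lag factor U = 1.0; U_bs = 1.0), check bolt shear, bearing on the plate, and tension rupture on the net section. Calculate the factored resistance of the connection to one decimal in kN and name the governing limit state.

272.7 kN (net-section rupture governs)

Bolt shear: A_b = π(24)²/4 = 452.39 mm². φR_n = 0.75 × 469 × 452.39 × 8 × 1 = 1273.0 kN.
Bearing (8 mm plate, F_u = 450 MPa): end bolts L_c = 38 − 27/2 = 24.5, R_n = min(1.2×24.5×8×450, 2.4×24×8×450) = 105.84 kN/bolt; interior L_c = 80 − 27 = 53, R_n = 207.36 kN/bolt. φR_n = 0.75 × (2×105.84 + 6×207.36) = 1091.9 kN.
Tension rupture (net): A_n = (159 − 2×29)×8 = 808 mm² (U = 1.0, A_e = A_n). φR_n = 0.75 × 450 × 808 = 272.7 kN.
Governing: min(1273.0, 1091.9, 272.7) = 272.7 kN → net-section rupture.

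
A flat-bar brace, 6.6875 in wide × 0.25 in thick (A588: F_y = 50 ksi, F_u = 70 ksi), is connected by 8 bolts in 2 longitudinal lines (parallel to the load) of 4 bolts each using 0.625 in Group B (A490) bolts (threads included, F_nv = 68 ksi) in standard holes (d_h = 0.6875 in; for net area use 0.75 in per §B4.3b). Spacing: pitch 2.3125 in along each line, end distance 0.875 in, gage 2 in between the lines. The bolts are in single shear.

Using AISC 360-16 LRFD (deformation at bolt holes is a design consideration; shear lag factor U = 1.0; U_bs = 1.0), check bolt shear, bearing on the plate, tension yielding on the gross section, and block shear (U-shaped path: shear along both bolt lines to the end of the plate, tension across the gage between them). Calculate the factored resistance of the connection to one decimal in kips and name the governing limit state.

Bolt shear: A_b = π(0.625)²/4 = 0.3068 in². φR_n = 0.75 × 68 × 0.3068 × 8 × 1 = 125.2 kips.
Bearing (0.25 in plate, F_u = 70 ksi): end bolts L_c = 0.875 − 0.6875/2 = 0.53125, R_n = min(1.2×0.53125×0.25×70, 2.4×0.625×0.25×70) = 11.156 kips/bolt; interior L_c = 2.3125 − 0.6875 = 1.625, R_n = 26.25 kips/bolt. φR_n = 0.75 × (2×11.156 + 6×26.25) = 134.9 kips.
Tension yield (gross): A_g = 6.6875×0.25 = 1.6719 in². φR_n = 0.90 × 50 × 1.6719 = 75.2 kips.
Block shear: shear path 2×[0.875+3×2.3125] = 2×7.8125 in, A_gv = 3.9063, A_nv = 2×(7.8125 − 3.5×0.75)×0.25 = 2.5938 in²; tension across gage: (2 − 1×0.75)×0.25 = 0.3125 in². R_n = min(0.6×70×2.5938, 0.6×50×3.9063) + 1.0×70×0.3125 = min(108.94, 117.19) + 21.875 = 130.82 kips. φR_n = 0.75 × 130.82 = 98.1 kips.
Governing: min(125.2, 134.9, 75.2, 98.1) = 75.2 kips → gross-section yield.

75.2 kips (gross-section yield governs)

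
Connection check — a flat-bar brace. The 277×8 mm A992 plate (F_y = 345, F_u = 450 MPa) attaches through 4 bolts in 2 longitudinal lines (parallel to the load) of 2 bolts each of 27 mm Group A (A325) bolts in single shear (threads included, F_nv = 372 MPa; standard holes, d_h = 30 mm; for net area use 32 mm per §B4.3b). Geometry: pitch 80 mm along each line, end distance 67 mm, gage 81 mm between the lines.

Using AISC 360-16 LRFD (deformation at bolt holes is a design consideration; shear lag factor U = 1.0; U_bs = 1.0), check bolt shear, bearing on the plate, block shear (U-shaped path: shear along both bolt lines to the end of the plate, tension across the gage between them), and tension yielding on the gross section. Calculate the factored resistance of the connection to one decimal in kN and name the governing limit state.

453.1 kN (block shear governs)

Bolt shear: A_b = π(27)²/4 = 572.56 mm². φR_n = 0.75 × 372 × 572.56 × 4 × 1 = 639.0 kN.
Bearing (8 mm plate, F_u = 450 MPa): end bolts L_c = 67 − 30/2 = 52, R_n = min(1.2×52×8×450, 2.4×27×8×450) = 224.64 kN/bolt; interior L_c = 80 − 30 = 50, R_n = 216 kN/bolt. φR_n = 0.75 × (2×224.64 + 2×216) = 661.0 kN.
Block shear: shear path 2×[67+1×80] = 2×147 mm, A_gv = 2352, A_nv = 2×(147 − 1.5×32)×8 = 1584 mm²; tension across gage: (81 − 1×32)×8 = 392 mm². R_n = min(0.6×450×1584, 0.6×345×2352) + 1.0×450×392 = min(427.68, 486.86) + 176.4 = 604.08 kN. φR_n = 0.75 × 604.08 = 453.1 kN.
Tension yield (gross): A_g = 277×8 = 2216 mm². φR_n = 0.90 × 345 × 2216 = 688.1 kN.
Governing: min(639.0, 661.0, 453.1, 688.1) = 453.1 kN → block shear.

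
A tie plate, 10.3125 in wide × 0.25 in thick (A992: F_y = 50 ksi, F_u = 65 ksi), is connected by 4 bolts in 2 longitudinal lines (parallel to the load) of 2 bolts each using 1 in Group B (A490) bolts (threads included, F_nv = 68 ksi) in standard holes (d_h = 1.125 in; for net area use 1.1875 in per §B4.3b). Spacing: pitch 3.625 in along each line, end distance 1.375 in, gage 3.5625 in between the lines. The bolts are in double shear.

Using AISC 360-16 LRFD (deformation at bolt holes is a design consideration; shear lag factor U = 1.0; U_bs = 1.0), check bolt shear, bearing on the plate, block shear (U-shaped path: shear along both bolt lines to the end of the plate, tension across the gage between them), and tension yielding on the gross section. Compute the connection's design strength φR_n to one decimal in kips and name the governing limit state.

76.0 kips (block shear governs)

Bolt shear: A_b = π(1)²/4 = 0.7854 in². φR_n = 0.75 × 68 × 0.7854 × 4 × 2 = 320.4 kips.
Bearing (0.25 in plate, F_u = 65 ksi): end bolts L_c = 1.375 − 1.125/2 = 0.8125, R_n = min(1.2×0.8125×0.25×65, 2.4×1×0.25×65) = 15.844 kips/bolt; interior L_c = 3.625 − 1.125 = 2.5, R_n = 39 kips/bolt. φR_n = 0.75 × (2×15.844 + 2×39) = 82.3 kips.
Block shear: shear path 2×[1.375+1×3.625] = 2×5 in, A_gv = 2.5, A_nv = 2×(5 − 1.5×1.1875)×0.25 = 1.6094 in²; tension across gage: (3.5625 − 1×1.1875)×0.25 = 0.59375 in². R_n = min(0.6×65×1.6094, 0.6×50×2.5) + 1.0×65×0.59375 = min(62.767, 75) + 38.594 = 101.36 kips. φR_n = 0.75 × 101.36 = 76.0 kips.
Tension yield (gross): A_g = 10.3125×0.25 = 2.5781 in². φR_n = 0.90 × 50 × 2.5781 = 116.0 kips.
Governing: min(320.4, 82.3, 76.0, 116.0) = 76.0 kips → block shear.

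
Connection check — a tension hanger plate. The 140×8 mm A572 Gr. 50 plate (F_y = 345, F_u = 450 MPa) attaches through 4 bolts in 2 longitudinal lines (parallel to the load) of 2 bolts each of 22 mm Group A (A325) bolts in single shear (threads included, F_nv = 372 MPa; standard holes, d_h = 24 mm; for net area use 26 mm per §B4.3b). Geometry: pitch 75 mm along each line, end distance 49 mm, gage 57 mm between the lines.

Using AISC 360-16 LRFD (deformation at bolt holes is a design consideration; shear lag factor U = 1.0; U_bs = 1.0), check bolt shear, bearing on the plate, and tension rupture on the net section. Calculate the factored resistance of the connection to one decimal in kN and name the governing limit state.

Bolt shear: A_b = π(22)²/4 = 380.13 mm². φR_n = 0.75 × 372 × 380.13 × 4 × 1 = 424.2 kN.
Bearing (8 mm plate, F_u = 450 MPa): end bolts L_c = 49 − 24/2 = 37, R_n = min(1.2×37×8×450, 2.4×22×8×450) = 159.84 kN/bolt; interior L_c = 75 − 24 = 51, R_n = 190.08 kN/bolt. φR_n = 0.75 × (2×159.84 + 2×190.08) = 524.9 kN.
Tension rupture (net): A_n = (140 − 2×26)×8 = 704 mm² (U = 1.0, A_e = A_n). φR_n = 0.75 × 450 × 704 = 237.6 kN.
Governing: min(424.2, 524.9, 237.6) = 237.6 kN → net-section rupture.

237.6 kN (net-section rupture governs)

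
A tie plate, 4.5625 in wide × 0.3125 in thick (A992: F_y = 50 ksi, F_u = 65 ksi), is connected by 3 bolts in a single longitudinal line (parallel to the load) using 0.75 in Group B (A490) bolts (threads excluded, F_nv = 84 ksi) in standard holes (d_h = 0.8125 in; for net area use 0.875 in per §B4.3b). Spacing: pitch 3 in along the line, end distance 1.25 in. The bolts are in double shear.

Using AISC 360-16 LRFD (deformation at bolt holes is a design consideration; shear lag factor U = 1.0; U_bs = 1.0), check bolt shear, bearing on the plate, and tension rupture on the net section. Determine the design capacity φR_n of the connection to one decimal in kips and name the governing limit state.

Bolt shear: A_b = π(0.75)²/4 = 0.44179 in². φR_n = 0.75 × 84 × 0.44179 × 3 × 2 = 167.0 kips.
Bearing (0.3125 in plate, F_u = 65 ksi): end bolts L_c = 1.25 − 0.8125/2 = 0.84375, R_n = min(1.2×0.84375×0.3125×65, 2.4×0.75×0.3125×65) = 20.566 kips/bolt; interior L_c = 3 − 0.8125 = 2.1875, R_n = 36.563 kips/bolt. φR_n = 0.75 × (1×20.566 + 2×36.563) = 70.3 kips.
Tension rupture (net): A_n = (4.5625 − 1×0.875)×0.3125 = 1.1523 in² (U = 1.0, A_e = A_n). φR_n = 0.75 × 65 × 1.1523 = 56.2 kips.
Governing: min(167.0, 70.3, 56.2) = 56.2 kips → net-section rupture.

56.2 kips (net-section rupture governs)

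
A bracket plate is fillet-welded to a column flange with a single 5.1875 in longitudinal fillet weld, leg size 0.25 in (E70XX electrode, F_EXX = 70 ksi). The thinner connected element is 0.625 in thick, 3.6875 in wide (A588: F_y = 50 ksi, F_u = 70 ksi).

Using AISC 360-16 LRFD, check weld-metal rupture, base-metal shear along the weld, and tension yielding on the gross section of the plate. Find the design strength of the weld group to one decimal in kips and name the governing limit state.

Weld metal: throat = 0.707×0.25 = 0.17675 in, L = 5.1875 in. φR_n = 0.75 × 0.6 × 70 × 0.17675 × 5.1875 = 28.9 kips.
Base metal shear (0.625 in plate): yield φR_n = 1.0×0.6×50×0.625×5.1875 = 97.3 kips; rupture φR_n = 0.75×0.6×70×0.625×5.1875 = 102.1 kips; take 97.3 kips (yield).
Tension yield (gross): A_g = 3.6875×0.625 = 2.3047 in². φR_n = 0.90 × 50 × 2.3047 = 103.7 kips.
Governing: min(28.9, 97.3, 103.7) = 28.9 kips → weld metal.

28.9 kips (weld metal governs)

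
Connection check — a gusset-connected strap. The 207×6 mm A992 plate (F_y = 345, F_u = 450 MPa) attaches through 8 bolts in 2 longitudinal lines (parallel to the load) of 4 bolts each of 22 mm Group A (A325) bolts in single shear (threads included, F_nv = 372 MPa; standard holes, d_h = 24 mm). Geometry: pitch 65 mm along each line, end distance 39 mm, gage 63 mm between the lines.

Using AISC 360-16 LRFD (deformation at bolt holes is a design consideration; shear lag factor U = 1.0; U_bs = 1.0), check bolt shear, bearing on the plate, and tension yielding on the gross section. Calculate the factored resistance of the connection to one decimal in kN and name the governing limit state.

Bolt shear: A_b = π(22)²/4 = 380.13 mm². φR_n = 0.75 × 372 × 380.13 × 8 × 1 = 848.5 kN.
Bearing (6 mm plate, F_u = 450 MPa): end bolts L_c = 39 − 24/2 = 27, R_n = min(1.2×27×6×450, 2.4×22×6×450) = 87.48 kN/bolt; interior L_c = 65 − 24 = 41, R_n = 132.84 kN/bolt. φR_n = 0.75 × (2×87.48 + 6×132.84) = 729.0 kN.
Tension yield (gross): A_g = 207×6 = 1242 mm². φR_n = 0.90 × 345 × 1242 = 385.6 kN.
Governing: min(848.5, 729.0, 385.6) = 385.6 kN → gross-section yield.

385.6 kN (gross-section yield governs)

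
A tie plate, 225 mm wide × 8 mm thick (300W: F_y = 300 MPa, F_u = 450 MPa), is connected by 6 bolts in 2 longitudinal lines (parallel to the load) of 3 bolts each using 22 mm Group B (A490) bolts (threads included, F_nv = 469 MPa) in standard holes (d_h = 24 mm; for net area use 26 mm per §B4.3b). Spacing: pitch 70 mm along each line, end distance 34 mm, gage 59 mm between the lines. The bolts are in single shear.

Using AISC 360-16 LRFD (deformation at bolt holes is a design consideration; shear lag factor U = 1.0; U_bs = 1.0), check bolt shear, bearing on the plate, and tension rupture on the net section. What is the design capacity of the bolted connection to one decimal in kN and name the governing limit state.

467.1 kN (net-section rupture governs)

Bolt shear: A_b = π(22)²/4 = 380.13 mm². φR_n = 0.75 × 469 × 380.13 × 6 × 1 = 802.3 kN.
Bearing (8 mm plate, F_u = 450 MPa): end bolts L_c = 34 − 24/2 = 22, R_n = min(1.2×22×8×450, 2.4×22×8×450) = 95.04 kN/bolt; interior L_c = 70 − 24 = 46, R_n = 190.08 kN/bolt. φR_n = 0.75 × (2×95.04 + 4×190.08) = 712.8 kN.
Tension rupture (net): A_n = (225 − 2×26)×8 = 1384 mm² (U = 1.0, A_e = A_n). φR_n = 0.75 × 450 × 1384 = 467.1 kN.
Governing: min(802.3, 712.8, 467.1) = 467.1 kN → net-section rupture.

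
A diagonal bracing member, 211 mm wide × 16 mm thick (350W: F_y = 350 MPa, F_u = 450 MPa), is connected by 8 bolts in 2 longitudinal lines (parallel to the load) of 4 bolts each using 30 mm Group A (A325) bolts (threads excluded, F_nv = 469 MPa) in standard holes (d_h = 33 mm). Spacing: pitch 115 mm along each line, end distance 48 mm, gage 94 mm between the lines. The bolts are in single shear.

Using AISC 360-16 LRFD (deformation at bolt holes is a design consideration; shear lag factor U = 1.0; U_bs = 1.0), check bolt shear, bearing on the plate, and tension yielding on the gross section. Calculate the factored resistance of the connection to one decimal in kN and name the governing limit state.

1063.4 kN (gross-section yield governs)

Bolt shear: A_b = π(30)²/4 = 706.86 mm². φR_n = 0.75 × 469 × 706.86 × 8 × 1 = 1989.1 kN.
Bearing (16 mm plate, F_u = 450 MPa): end bolts L_c = 48 − 33/2 = 31.5, R_n = min(1.2×31.5×16×450, 2.4×30×16×450) = 272.16 kN/bolt; interior L_c = 115 − 33 = 82, R_n = 518.4 kN/bolt. φR_n = 0.75 × (2×272.16 + 6×518.4) = 2741.0 kN.
Tension yield (gross): A_g = 211×16 = 3376 mm². φR_n = 0.90 × 350 × 3376 = 1063.4 kN.
Governing: min(1989.1, 2741.0, 1063.4) = 1063.4 kN → gross-section yield.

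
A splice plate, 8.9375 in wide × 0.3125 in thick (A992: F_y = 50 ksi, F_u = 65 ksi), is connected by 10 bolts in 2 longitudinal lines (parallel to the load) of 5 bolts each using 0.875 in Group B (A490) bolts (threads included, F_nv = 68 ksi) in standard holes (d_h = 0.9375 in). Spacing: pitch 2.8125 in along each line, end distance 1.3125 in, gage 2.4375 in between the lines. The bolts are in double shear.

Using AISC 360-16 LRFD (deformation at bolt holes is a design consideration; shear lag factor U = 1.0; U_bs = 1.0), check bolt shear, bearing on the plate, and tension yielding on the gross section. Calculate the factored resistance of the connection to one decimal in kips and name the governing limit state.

125.7 kips (gross-section yield governs)

Bolt shear: A_b = π(0.875)²/4 = 0.60132 in². φR_n = 0.75 × 68 × 0.60132 × 10 × 2 = 613.3 kips.
Bearing (0.3125 in plate, F_u = 65 ksi): end bolts L_c = 1.3125 − 0.9375/2 = 0.84375, R_n = min(1.2×0.84375×0.3125×65, 2.4×0.875×0.3125×65) = 20.566 kips/bolt; interior L_c = 2.8125 − 0.9375 = 1.875, R_n = 42.656 kips/bolt. φR_n = 0.75 × (2×20.566 + 8×42.656) = 286.8 kips.
Tension yield (gross): A_g = 8.9375×0.3125 = 2.793 in². φR_n = 0.90 × 50 × 2.793 = 125.7 kips.
Governing: min(613.3, 286.8, 125.7) = 125.7 kips → gross-section yield.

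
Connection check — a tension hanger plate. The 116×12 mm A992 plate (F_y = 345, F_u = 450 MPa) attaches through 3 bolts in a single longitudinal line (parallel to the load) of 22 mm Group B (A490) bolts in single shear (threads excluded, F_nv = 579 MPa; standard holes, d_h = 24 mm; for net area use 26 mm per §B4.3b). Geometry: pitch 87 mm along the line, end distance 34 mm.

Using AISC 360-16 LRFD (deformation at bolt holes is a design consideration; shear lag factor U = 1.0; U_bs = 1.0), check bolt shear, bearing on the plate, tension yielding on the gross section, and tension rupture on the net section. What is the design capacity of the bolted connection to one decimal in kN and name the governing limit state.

364.5 kN (net-section rupture governs)

Bolt shear: A_b = π(22)²/4 = 380.13 mm². φR_n = 0.75 × 579 × 380.13 × 3 × 1 = 495.2 kN.
Bearing (12 mm plate, F_u = 450 MPa): end bolts L_c = 34 − 24/2 = 22, R_n = min(1.2×22×12×450, 2.4×22×12×450) = 142.56 kN/bolt; interior L_c = 87 − 24 = 63, R_n = 285.12 kN/bolt. φR_n = 0.75 × (1×142.56 + 2×285.12) = 534.6 kN.
Tension yield (gross): A_g = 116×12 = 1392 mm². φR_n = 0.90 × 345 × 1392 = 432.2 kN.
Tension rupture (net): A_n = (116 − 1×26)×12 = 1080 mm² (U = 1.0, A_e = A_n). φR_n = 0.75 × 450 × 1080 = 364.5 kN.
Governing: min(495.2, 534.6, 432.2, 364.5) = 364.5 kN → net-section rupture.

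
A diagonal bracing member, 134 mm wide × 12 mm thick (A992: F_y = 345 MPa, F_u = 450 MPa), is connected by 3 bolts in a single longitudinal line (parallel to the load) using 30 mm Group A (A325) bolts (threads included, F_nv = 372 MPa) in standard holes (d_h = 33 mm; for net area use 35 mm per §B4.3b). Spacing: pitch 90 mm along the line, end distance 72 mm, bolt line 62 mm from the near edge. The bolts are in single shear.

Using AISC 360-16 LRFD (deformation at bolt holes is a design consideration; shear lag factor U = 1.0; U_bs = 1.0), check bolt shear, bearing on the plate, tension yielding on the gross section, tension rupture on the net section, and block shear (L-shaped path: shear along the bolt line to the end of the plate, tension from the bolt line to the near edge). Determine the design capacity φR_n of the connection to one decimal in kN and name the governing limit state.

401.0 kN (net-section rupture governs)

Bolt shear: A_b = π(30)²/4 = 706.86 mm². φR_n = 0.75 × 372 × 706.86 × 3 × 1 = 591.6 kN.
Bearing (12 mm plate, F_u = 450 MPa): end bolts L_c = 72 − 33/2 = 55.5, R_n = min(1.2×55.5×12×450, 2.4×30×12×450) = 359.64 kN/bolt; interior L_c = 90 − 33 = 57, R_n = 369.36 kN/bolt. φR_n = 0.75 × (1×359.64 + 2×369.36) = 823.8 kN.
Tension yield (gross): A_g = 134×12 = 1608 mm². φR_n = 0.90 × 345 × 1608 = 499.3 kN.
Tension rupture (net): A_n = (134 − 1×35)×12 = 1188 mm² (U = 1.0, A_e = A_n). φR_n = 0.75 × 450 × 1188 = 401.0 kN.
Block shear: shear path 1×[72+2×90] = 1×252 mm, A_gv = 3024, A_nv = 1×(252 − 2.5×35)×12 = 1974 mm²; tension to near edge: (62 − 0.5×35)×12 = 534 mm². R_n = min(0.6×450×1974, 0.6×345×3024) + 1.0×450×534 = min(532.98, 625.97) + 240.3 = 773.28 kN. φR_n = 0.75 × 773.28 = 580.0 kN.
Governing: min(591.6, 823.8, 499.3, 401.0, 580.0) = 401.0 kN → net-section rupture.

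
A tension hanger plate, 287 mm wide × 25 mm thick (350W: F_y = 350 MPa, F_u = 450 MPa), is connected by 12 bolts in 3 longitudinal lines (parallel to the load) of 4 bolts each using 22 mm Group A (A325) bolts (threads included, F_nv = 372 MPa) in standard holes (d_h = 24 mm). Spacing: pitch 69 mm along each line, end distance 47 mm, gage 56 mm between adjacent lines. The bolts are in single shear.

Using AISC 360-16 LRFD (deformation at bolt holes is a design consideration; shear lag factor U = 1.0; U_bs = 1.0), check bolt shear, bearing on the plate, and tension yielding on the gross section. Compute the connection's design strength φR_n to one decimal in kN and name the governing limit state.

Bolt shear: A_b = π(22)²/4 = 380.13 mm². φR_n = 0.75 × 372 × 380.13 × 12 × 1 = 1272.7 kN.
Bearing (25 mm plate, F_u = 450 MPa): end bolts L_c = 47 − 24/2 = 35, R_n = min(1.2×35×25×450, 2.4×22×25×450) = 472.5 kN/bolt; interior L_c = 69 − 24 = 45, R_n = 594 kN/bolt. φR_n = 0.75 × (3×472.5 + 9×594) = 5072.6 kN.
Tension yield (gross): A_g = 287×25 = 7175 mm². φR_n = 0.90 × 350 × 7175 = 2260.1 kN.
Governing: min(1272.7, 5072.6, 2260.1) = 1272.7 kN → bolt shear.

1272.7 kN (bolt shear governs)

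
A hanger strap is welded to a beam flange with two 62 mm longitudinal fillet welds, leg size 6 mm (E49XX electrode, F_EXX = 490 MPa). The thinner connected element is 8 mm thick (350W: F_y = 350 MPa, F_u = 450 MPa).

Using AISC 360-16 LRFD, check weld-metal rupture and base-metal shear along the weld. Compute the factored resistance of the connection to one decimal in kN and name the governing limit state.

116.0 kN (weld metal governs)

Weld metal: throat = 0.707×6 = 4.242 mm, L = 2×62 = 124 mm. φR_n = 0.75 × 0.6 × 490 × 4.242 × 124 = 116.0 kN.
Base metal shear (8 mm plate): yield φR_n = 1.0×0.6×350×8×124 = 208.3 kN; rupture φR_n = 0.75×0.6×450×8×124 = 200.9 kN; take 200.9 kN (rupture).
Governing: min(116.0, 200.9) = 116.0 kN → weld metal.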